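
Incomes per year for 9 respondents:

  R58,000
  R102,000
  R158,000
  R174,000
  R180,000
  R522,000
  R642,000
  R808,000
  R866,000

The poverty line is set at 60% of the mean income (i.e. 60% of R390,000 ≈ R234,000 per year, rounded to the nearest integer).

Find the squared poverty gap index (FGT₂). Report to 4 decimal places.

0.1232

Poor units: R58,000, R102,000, R158,000, R174,000, R180,000 (q = 5 of N = 9).
Relative gaps: (234000−58000)/234000 = 0.7521; (234000−102000)/234000 = 0.5641; (234000−158000)/234000 = 0.3248; (234000−174000)/234000 = 0.2564; (234000−180000)/234000 = 0.2308.
Squared: 0.5657; 0.3182; 0.1055; 0.0657; 0.0533.
Sum = 1.108408; P₂ = 1.108408 / 9 = 0.1232.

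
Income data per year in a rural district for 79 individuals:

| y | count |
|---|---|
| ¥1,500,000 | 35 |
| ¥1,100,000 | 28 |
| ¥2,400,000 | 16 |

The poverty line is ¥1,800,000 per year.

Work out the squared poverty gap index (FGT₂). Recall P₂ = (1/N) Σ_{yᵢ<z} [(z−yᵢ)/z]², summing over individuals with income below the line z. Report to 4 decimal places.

0.0659

Below the line: 28×¥1,100,000, 35×¥1,500,000 (q = 63 of N = 79).
Relative gaps: (1800000−1100000)/1800000 = 0.3889 (×28); (1800000−1500000)/1800000 = 0.1667 (×35).
Squared: 0.1512 (×28); 0.0278 (×35).
Sum = 5.206790; P₂ = 5.206790 / 79 = 0.0659.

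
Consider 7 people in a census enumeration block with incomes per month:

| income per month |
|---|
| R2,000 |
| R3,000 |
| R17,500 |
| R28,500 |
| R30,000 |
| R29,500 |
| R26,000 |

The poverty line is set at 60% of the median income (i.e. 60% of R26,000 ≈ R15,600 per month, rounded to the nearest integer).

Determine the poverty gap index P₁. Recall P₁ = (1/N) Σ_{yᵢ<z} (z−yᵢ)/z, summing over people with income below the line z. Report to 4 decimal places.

0.2399

Below the line: R2,000, R3,000 (q = 2 of N = 7).
Shortfall ratios: (15600−2000)/15600 = 0.8718; (15600−3000)/15600 = 0.8077.
Sum of shortfalls = 1.679487; P₁ averages over all N: 1.679487 / 7 = 0.2399.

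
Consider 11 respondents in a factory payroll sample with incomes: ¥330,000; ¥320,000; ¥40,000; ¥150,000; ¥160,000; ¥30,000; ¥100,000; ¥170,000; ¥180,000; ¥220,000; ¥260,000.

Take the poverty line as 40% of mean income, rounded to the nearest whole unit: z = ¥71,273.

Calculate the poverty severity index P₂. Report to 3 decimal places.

0.048

Incomes under z: ¥30,000, ¥40,000 (q = 2 of N = 11).
Shortfall ratios: (71273−30000)/71273 = 0.5791; (71273−40000)/71273 = 0.4388.
Squared: 0.3353; 0.1925.
Sum = 0.527863; P₂ = 0.527863 / 11 = 0.048.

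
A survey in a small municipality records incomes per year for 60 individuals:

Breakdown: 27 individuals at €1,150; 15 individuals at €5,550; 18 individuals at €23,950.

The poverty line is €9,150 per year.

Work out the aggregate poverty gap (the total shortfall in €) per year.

€270,000

Poor units: 27×€1,150, 15×€5,550 (q = 42 of N = 60).
Individual gaps: 27×(9150−1150) = 216000; 15×(9150−5550) = 54000.
Aggregate gap = €270,000.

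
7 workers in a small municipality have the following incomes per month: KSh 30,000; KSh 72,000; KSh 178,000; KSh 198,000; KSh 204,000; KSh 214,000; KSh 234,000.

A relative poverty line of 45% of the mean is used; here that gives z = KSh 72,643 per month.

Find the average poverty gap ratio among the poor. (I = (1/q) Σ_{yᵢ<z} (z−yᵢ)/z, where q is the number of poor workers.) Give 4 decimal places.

0.2979

Incomes under z: KSh 30,000, KSh 72,000 (q = 2 of N = 7).
Shortfall ratios (z−y)/z: 0.5870, 0.0089; sum = 0.595873.
The income-gap ratio divides by q (the poor only): 0.595873 / 2 = 0.2979.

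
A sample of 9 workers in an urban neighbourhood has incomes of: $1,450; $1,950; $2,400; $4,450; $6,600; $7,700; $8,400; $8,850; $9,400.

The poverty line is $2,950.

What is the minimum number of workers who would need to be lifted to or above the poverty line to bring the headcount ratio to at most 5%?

Currently q = 3 of N = 9 are below the line (H = 0.333).
A headcount ratio of at most 5% allows at most ⌊0.05 × 9⌋ = 0 poor workers.
So at least 3 − 0 = 3 must be lifted.

3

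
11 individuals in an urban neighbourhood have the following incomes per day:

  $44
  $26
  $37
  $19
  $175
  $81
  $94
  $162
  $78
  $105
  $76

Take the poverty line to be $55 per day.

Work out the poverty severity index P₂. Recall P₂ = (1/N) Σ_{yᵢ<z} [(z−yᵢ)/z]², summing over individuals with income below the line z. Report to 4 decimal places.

0.0776

Poor units: $19, $26, $37, $44 (q = 4 of N = 11).
Gap ratios (z−y)/z: (55−19)/55 = 0.6545; (55−26)/55 = 0.5273; (55−37)/55 = 0.3273; (55−44)/55 = 0.2000.
Squared: 0.4284; 0.2780; 0.1071; 0.0400.
Sum = 0.853554; P₂ = 0.853554 / 11 = 0.0776.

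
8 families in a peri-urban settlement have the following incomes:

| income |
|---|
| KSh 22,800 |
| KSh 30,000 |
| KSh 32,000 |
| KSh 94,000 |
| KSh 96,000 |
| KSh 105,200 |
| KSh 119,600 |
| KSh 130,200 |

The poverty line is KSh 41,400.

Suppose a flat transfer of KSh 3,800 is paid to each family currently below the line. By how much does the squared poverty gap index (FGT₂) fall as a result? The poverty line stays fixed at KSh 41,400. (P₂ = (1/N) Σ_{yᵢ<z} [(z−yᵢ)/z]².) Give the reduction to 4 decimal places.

Before: below the line — KSh 22,800, KSh 30,000, KSh 32,000; squared poverty gap index (FGT₂) = 0.041153.
After the KSh 3,800 transfer: below the line — KSh 26,600, KSh 33,800, KSh 35,800; squared poverty gap index (FGT₂) = 0.022474.
Reduction = 0.041153 − 0.022474 = 0.0187.

0.0187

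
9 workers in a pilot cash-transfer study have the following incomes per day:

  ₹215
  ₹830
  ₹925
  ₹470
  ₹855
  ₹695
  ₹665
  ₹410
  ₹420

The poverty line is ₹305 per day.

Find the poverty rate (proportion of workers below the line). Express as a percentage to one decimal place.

11.1%

1 of the 9 workers have income below ₹305.
H = 1/9 = 11.1%.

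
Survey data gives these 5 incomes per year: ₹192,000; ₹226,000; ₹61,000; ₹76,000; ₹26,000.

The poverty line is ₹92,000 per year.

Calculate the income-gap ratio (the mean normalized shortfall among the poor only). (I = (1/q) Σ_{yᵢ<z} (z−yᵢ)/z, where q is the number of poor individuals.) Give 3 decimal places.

0.409

Below z: ₹26,000, ₹61,000, ₹76,000 (q = 3 of N = 5).
Relative gaps: 0.7174, 0.3370, 0.1739; sum = 1.228261.
I averages over the q = 3 poor units only: 1.228261 / 3 = 0.409.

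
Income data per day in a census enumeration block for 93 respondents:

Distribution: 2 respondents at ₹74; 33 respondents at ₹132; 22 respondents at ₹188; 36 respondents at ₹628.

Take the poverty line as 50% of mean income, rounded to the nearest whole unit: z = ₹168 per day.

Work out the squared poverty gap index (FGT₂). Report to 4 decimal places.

0.0230

Below z: 2×₹74, 33×₹132 (q = 35 of N = 93).
Normalized shortfalls: (168−74)/168 = 0.5595 (×2); (168−132)/168 = 0.2143 (×33).
Squared: 0.3131 (×2); 0.0459 (×33).
Sum = 2.141440; P₂ = 2.141440 / 93 = 0.0230.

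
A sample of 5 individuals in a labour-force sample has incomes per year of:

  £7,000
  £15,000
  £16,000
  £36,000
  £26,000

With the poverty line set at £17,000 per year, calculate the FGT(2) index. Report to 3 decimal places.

0.073

Below the line: £7,000, £15,000, £16,000 (q = 3 of N = 5).
Normalized shortfalls: (17000−7000)/17000 = 0.5882; (17000−15000)/17000 = 0.1176; (17000−16000)/17000 = 0.0588.
Squared: 0.3460; 0.0138; 0.0035.
Sum = 0.363322; P₂ = 0.363322 / 5 = 0.073.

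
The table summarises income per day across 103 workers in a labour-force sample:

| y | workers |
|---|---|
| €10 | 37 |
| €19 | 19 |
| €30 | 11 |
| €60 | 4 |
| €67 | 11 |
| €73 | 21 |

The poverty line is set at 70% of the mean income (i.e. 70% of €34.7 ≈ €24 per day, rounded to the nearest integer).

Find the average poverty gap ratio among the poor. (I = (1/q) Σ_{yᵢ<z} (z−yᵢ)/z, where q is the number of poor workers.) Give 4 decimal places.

0.4561

Below z: 37×€10, 19×€19 (q = 56 of N = 103).
Relative gaps: 0.5833 (×37), 0.2083 (×19); sum = 25.541667.
The income-gap ratio divides by q (the poor only): 25.541667 / 56 = 0.4561.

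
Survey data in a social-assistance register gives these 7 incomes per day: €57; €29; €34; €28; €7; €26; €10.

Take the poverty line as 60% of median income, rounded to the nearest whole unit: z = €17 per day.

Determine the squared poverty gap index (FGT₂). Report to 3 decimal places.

Poor units: €7, €10 (q = 2 of N = 7).
Relative gaps: (17−7)/17 = 0.5882; (17−10)/17 = 0.4118.
Squared: 0.3460; 0.1696.
Sum = 0.515571; P₂ = 0.515571 / 7 = 0.074.

0.074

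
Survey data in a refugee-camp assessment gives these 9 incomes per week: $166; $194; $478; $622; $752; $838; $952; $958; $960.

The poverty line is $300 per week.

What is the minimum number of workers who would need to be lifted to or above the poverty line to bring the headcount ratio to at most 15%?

1

2 of the 9 workers are poor, so H = 2/9 = 0.222.
A headcount ratio of at most 15% allows at most ⌊0.15 × 9⌋ = 1 poor workers.
So at least 2 − 1 = 1 must be lifted.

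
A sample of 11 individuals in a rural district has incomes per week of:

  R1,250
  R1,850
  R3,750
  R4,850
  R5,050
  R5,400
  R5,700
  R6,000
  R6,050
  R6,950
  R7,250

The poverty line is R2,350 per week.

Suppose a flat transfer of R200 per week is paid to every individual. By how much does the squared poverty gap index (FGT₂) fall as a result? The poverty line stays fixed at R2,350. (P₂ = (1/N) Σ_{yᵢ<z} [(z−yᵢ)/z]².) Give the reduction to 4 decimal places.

0.0092

Before: below the line — R1,250, R1,850; squared poverty gap index (FGT₂) = 0.024034.
After the R200 transfer: below the line — R1,450, R2,050; squared poverty gap index (FGT₂) = 0.014815.
Reduction = 0.024034 − 0.014815 = 0.0092.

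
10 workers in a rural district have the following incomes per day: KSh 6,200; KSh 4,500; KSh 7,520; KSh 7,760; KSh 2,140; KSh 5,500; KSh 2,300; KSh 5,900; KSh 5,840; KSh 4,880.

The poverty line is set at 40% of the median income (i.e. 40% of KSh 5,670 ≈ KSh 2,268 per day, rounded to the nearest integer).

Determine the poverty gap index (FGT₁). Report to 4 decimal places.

Incomes under z: KSh 2,140 (q = 1 of N = 10).
Gap ratios (z−y)/z: (2268−2140)/2268 = 0.0564.
Sum of shortfalls = 0.056437; P₁ averages over all N: 0.056437 / 10 = 0.0056.

0.0056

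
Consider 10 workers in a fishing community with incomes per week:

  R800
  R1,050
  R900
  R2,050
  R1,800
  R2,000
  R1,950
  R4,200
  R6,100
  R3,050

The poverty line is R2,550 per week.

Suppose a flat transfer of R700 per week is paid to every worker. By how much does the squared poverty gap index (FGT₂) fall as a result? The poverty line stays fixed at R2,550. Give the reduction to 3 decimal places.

0.106

Before: below the line — R800, R900, R1,050, R1,800, R1,950, R2,000, R2,050; squared poverty gap index (FGT₂) = 0.14625.
After the R700 transfer: below the line — R1,500, R1,600, R1,750, R2,500; squared poverty gap index (FGT₂) = 0.04072.
Reduction = 0.14625 − 0.04072 = 0.106.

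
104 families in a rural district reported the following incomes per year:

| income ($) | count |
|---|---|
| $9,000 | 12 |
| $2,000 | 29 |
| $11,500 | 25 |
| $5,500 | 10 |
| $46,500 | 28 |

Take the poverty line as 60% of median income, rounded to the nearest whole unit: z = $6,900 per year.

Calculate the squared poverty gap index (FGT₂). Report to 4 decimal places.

0.1446

Below the line: 29×$2,000, 10×$5,500 (q = 39 of N = 104).
Normalized shortfalls: (6900−2000)/6900 = 0.7101 (×29); (6900−5500)/6900 = 0.2029 (×10).
Squared: 0.5043 (×29); 0.0412 (×10).
Sum = 15.036547; P₂ = 15.036547 / 104 = 0.1446.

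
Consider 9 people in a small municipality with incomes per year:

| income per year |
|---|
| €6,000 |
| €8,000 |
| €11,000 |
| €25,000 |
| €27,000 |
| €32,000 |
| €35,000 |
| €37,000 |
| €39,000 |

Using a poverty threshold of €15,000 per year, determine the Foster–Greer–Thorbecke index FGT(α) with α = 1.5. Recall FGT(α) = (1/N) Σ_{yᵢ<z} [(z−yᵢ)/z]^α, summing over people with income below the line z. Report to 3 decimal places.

Below the line: €6,000, €8,000, €11,000 (q = 3 of N = 9).
Gap ratios (z−y)/z: (15000−6000)/15000 = 0.6000; (15000−8000)/15000 = 0.4667; (15000−11000)/15000 = 0.2667.
Raised to α = 1.5: 0.46476; 0.31879; 0.13771.
Sum = 0.921258; FGT(1.5) = 0.921258 / 9 = 0.102.

0.102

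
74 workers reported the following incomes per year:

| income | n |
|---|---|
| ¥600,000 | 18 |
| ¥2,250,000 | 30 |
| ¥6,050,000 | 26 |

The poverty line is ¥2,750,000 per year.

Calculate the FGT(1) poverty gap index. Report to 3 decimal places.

0.264

Incomes under z: 18×¥600,000, 30×¥2,250,000 (q = 48 of N = 74).
Relative gaps: (2750000−600000)/2750000 = 0.7818 (×18); (2750000−2250000)/2750000 = 0.1818 (×30).
Sum of shortfalls = 19.527273; P₁ averages over all N: 19.527273 / 74 = 0.264.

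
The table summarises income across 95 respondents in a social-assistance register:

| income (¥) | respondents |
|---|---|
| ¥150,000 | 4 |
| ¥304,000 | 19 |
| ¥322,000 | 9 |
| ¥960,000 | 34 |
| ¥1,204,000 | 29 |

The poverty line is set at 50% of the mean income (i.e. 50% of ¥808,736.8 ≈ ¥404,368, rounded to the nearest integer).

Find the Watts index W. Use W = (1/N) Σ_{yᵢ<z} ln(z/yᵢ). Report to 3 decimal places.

Below the line: 4×¥150,000, 19×¥304,000, 9×¥322,000 (q = 32 of N = 95).
Log shortfalls: ln(404368/150000) = 0.9917 (×4); ln(404368/304000) = 0.2853 (×19); ln(404368/322000) = 0.2278 (×9).
W = 11.437380 / 95 = 0.120.

0.120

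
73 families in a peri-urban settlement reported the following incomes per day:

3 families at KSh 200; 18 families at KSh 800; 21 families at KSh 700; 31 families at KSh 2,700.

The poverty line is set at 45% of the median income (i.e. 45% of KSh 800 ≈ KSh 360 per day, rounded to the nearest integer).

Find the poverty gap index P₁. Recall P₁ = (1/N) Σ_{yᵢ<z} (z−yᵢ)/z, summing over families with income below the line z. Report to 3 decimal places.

Below the line: 3×KSh 200 (q = 3 of N = 73).
Shortfall ratios: (360−200)/360 = 0.4444 (×3).
Sum of shortfalls = 1.333333; P₁ averages over all N: 1.333333 / 73 = 0.018.

0.018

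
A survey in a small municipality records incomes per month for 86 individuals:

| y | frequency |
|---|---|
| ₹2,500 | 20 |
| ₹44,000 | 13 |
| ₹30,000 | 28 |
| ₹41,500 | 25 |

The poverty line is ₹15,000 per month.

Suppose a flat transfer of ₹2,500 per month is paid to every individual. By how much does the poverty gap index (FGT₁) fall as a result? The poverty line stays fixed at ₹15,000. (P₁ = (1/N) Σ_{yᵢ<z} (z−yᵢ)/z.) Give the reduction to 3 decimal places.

Before: below the line — 20×₹2,500; poverty gap index (FGT₁) = 0.19380.
After the ₹2,500 transfer: below the line — 20×₹5,000; poverty gap index (FGT₁) = 0.15504.
Reduction = 0.19380 − 0.15504 = 0.039.

0.039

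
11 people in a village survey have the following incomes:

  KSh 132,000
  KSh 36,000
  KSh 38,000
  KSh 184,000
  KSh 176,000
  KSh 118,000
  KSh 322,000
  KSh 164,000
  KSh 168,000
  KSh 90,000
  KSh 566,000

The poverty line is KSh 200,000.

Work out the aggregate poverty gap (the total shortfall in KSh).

Below the line: KSh 36,000, KSh 38,000, KSh 90,000, KSh 118,000, KSh 132,000, KSh 164,000, KSh 168,000, KSh 176,000, KSh 184,000 (q = 9 of N = 11).
Individual gaps: 200000−36000 = 164000; 200000−38000 = 162000; 200000−90000 = 110000; 200000−118000 = 82000; 200000−132000 = 68000; 200000−164000 = 36000; 200000−168000 = 32000; 200000−176000 = 24000; 200000−184000 = 16000.
Aggregate gap = KSh 694,000.

KSh 694,000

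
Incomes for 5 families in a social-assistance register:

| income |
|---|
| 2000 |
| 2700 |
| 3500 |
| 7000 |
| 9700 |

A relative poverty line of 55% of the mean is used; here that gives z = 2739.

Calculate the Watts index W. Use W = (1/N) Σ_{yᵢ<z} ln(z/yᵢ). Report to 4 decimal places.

Below z: 2000, 2700 (q = 2 of N = 5).
ln(z/y) terms: ln(2739/2000) = 0.3144; ln(2739/2700) = 0.0143.
W = 0.328787 / 5 = 0.0658.

0.0658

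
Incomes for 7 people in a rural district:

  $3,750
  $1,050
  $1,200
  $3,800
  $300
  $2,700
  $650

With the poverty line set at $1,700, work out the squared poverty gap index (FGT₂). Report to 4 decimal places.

Poor units: $300, $650, $1,050, $1,200 (q = 4 of N = 7).
Gap ratios (z−y)/z: (1700−300)/1700 = 0.8235; (1700−650)/1700 = 0.6176; (1700−1050)/1700 = 0.3824; (1700−1200)/1700 = 0.2941.
Squared: 0.6782; 0.3815; 0.1462; 0.0865.
Sum = 1.292388; P₂ = 1.292388 / 7 = 0.1846.

0.1846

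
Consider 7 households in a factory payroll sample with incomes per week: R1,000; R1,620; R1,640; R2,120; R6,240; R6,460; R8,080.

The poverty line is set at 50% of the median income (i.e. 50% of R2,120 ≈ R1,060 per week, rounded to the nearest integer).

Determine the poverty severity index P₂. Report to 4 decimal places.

0.0005

Below the line: R1,000 (q = 1 of N = 7).
Normalized shortfalls: (1060−1000)/1060 = 0.0566.
Squared: 0.0032.
Sum = 0.003204; P₂ = 0.003204 / 7 = 0.0005.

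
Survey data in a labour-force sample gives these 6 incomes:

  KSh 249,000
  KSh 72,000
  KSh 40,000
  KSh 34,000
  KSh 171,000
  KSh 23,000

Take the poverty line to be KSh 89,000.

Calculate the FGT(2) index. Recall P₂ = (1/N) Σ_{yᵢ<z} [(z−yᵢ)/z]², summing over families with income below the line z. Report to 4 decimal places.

0.2119

Incomes under z: KSh 23,000, KSh 34,000, KSh 40,000, KSh 72,000 (q = 4 of N = 6).
Shortfall ratios: (89000−23000)/89000 = 0.7416; (89000−34000)/89000 = 0.6180; (89000−40000)/89000 = 0.5506; (89000−72000)/89000 = 0.1910.
Squared: 0.5499; 0.3819; 0.3031; 0.0365.
Sum = 1.271430; P₂ = 1.271430 / 6 = 0.2119.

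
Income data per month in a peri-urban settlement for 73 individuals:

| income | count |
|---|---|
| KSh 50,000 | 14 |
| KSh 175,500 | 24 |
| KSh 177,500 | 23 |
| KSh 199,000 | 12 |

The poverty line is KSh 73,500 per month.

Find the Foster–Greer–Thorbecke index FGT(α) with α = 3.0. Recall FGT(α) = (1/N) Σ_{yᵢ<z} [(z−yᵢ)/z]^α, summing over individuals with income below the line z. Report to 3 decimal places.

0.006

Incomes under z: 14×KSh 50,000 (q = 14 of N = 73).
Normalized shortfalls: (73500−50000)/73500 = 0.3197 (×14).
Raised to α = 3.0: 0.03268 (×14).
Sum = 0.457583; FGT(3.0) = 0.457583 / 73 = 0.006.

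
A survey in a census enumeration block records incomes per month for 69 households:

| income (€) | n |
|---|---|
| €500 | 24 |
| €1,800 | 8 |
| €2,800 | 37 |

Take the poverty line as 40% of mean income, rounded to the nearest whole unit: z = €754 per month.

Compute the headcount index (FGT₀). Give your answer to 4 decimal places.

0.3478

24 of the 69 households have income below €754.
H = 24/69 = 0.3478.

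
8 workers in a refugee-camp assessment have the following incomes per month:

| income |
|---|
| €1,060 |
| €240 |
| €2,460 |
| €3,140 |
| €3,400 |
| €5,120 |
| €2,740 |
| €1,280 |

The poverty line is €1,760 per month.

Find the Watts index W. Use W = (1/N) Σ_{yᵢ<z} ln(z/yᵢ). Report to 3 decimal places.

Below the line: €240, €1,060, €1,280 (q = 3 of N = 8).
Log gaps: ln(1760/240) = 1.9924; ln(1760/1060) = 0.5070; ln(1760/1280) = 0.3185.
W = 2.817929 / 8 = 0.352.

0.352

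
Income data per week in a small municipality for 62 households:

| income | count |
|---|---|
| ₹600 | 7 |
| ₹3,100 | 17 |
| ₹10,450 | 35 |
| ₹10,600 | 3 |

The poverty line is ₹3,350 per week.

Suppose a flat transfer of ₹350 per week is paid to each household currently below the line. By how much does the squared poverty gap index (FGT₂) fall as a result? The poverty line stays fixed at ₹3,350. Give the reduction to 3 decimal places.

0.020

Before: below the line — 7×₹600, 17×₹3,100; squared poverty gap index (FGT₂) = 0.07761.
After the ₹350 transfer: below the line — 7×₹950; squared poverty gap index (FGT₂) = 0.05795.
Reduction = 0.07761 − 0.05795 = 0.020.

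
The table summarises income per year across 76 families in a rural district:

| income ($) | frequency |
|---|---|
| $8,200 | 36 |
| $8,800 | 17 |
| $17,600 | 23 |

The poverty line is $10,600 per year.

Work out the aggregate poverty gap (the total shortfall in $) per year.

$117,000

Below z: 36×$8,200, 17×$8,800 (q = 53 of N = 76).
Individual gaps: 36×(10600−8200) = 86400; 17×(10600−8800) = 30600.
Aggregate gap = $117,000.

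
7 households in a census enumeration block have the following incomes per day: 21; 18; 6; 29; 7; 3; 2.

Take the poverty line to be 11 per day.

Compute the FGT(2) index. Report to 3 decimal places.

0.220

Below the line: 2, 3, 6, 7 (q = 4 of N = 7).
Shortfall ratios: (11−2)/11 = 0.8182; (11−3)/11 = 0.7273; (11−6)/11 = 0.4545; (11−7)/11 = 0.3636.
Squared: 0.6694; 0.5289; 0.2066; 0.1322.
Sum = 1.537190; P₂ = 1.537190 / 7 = 0.220.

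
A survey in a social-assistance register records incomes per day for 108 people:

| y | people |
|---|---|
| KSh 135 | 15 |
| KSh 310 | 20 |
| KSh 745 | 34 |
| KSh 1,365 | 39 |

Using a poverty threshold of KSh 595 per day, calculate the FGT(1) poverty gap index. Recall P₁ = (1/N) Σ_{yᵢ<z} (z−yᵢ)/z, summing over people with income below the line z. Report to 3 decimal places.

0.196

Below the line: 15×KSh 135, 20×KSh 310 (q = 35 of N = 108).
Gap ratios (z−y)/z: (595−135)/595 = 0.7731 (×15); (595−310)/595 = 0.4790 (×20).
Sum of shortfalls = 21.176471; P₁ averages over all N: 21.176471 / 108 = 0.196.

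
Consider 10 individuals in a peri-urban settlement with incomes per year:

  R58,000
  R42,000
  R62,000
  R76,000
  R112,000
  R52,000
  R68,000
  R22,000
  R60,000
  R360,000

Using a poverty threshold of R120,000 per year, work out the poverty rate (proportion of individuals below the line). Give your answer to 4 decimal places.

9 of the 10 individuals have income below R120,000.
H = 9/10 = 0.9000.

0.9000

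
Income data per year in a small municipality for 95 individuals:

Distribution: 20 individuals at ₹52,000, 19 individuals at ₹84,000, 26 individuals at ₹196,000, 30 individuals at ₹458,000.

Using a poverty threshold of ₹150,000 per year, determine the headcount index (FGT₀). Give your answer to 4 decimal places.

0.4105

39 of the 95 individuals have income below ₹150,000.
H = 39/95 = 0.4105.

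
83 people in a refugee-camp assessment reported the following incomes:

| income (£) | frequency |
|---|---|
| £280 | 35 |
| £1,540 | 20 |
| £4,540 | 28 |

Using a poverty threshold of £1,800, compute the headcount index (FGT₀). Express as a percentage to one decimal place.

55 of the 83 people have income below £1,800.
H = 55/83 = 66.3%.

66.3%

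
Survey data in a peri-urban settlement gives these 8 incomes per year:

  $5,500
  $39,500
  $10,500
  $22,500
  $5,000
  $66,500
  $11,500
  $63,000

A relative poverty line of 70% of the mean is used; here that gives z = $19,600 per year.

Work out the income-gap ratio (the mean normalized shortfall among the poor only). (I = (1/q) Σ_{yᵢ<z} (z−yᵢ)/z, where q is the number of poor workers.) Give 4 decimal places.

Incomes under z: $5,000, $5,500, $10,500, $11,500 (q = 4 of N = 8).
Relative gaps: 0.7449, 0.7194, 0.4643, 0.4133; sum = 2.341837.
I averages over the q = 4 poor units only: 2.341837 / 4 = 0.5855.

0.5855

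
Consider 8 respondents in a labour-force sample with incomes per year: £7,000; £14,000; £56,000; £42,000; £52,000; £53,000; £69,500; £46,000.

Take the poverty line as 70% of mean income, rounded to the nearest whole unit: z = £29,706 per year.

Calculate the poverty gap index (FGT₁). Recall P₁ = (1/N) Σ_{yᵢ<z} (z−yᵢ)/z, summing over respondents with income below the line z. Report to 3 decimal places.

0.162

Poor units: £7,000, £14,000 (q = 2 of N = 8).
Gap ratios (z−y)/z: (29706−7000)/29706 = 0.7644; (29706−14000)/29706 = 0.5287.
Sum of shortfalls = 1.293072; P₁ averages over all N: 1.293072 / 8 = 0.162.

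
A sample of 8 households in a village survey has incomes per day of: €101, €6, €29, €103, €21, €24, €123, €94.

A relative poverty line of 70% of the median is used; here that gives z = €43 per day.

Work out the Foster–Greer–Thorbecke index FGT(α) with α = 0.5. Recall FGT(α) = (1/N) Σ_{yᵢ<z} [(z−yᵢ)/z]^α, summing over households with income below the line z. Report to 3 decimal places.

0.360

Below the line: €6, €21, €24, €29 (q = 4 of N = 8).
Relative gaps: (43−6)/43 = 0.8605; (43−21)/43 = 0.5116; (43−24)/43 = 0.4419; (43−29)/43 = 0.3256.
Raised to α = 0.5: 0.92761; 0.71528; 0.66473; 0.57060.
Sum = 2.878218; FGT(0.5) = 2.878218 / 8 = 0.360.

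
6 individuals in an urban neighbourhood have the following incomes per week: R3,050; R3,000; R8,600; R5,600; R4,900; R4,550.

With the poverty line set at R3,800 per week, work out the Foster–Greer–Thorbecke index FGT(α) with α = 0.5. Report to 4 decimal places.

Below the line: R3,000, R3,050 (q = 2 of N = 6).
Shortfall ratios: (3800−3000)/3800 = 0.2105; (3800−3050)/3800 = 0.1974.
Raised to α = 0.5: 0.45883; 0.44426.
Sum = 0.903093; FGT(0.5) = 0.903093 / 6 = 0.1505.

0.1505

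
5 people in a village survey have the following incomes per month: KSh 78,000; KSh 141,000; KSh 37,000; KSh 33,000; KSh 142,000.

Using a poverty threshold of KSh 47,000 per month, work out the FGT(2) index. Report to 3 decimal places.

0.027

Incomes under z: KSh 33,000, KSh 37,000 (q = 2 of N = 5).
Relative gaps: (47000−33000)/47000 = 0.2979; (47000−37000)/47000 = 0.2128.
Squared: 0.0887; 0.0453.
Sum = 0.133997; P₂ = 0.133997 / 5 = 0.027.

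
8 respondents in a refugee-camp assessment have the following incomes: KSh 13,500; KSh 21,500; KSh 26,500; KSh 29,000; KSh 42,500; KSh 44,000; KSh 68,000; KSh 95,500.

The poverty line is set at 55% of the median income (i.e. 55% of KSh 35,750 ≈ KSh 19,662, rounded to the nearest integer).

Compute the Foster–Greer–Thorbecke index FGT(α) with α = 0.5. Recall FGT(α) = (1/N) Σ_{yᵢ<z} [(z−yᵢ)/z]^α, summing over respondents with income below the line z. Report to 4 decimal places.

Below the line: KSh 13,500 (q = 1 of N = 8).
Normalized shortfalls: (19662−13500)/19662 = 0.3134.
Raised to α = 0.5: 0.55982.
Sum = 0.559818; FGT(0.5) = 0.559818 / 8 = 0.0700.

0.0700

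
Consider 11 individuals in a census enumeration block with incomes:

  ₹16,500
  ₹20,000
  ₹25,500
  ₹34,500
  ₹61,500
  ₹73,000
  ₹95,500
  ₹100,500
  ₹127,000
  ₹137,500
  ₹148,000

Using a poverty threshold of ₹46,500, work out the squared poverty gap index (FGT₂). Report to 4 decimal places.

0.0920

Incomes under z: ₹16,500, ₹20,000, ₹25,500, ₹34,500 (q = 4 of N = 11).
Gap ratios (z−y)/z: (46500−16500)/46500 = 0.6452; (46500−20000)/46500 = 0.5699; (46500−25500)/46500 = 0.4516; (46500−34500)/46500 = 0.2581.
Squared: 0.4162; 0.3248; 0.2040; 0.0666.
Sum = 1.011562; P₂ = 1.011562 / 11 = 0.0920.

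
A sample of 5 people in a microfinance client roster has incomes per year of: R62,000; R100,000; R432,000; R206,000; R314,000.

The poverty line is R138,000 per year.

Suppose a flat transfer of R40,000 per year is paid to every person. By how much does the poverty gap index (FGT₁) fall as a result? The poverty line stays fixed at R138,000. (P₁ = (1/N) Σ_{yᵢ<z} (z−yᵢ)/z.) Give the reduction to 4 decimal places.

0.1130

Before: below the line — R62,000, R100,000; poverty gap index (FGT₁) = 0.165217.
After the R40,000 transfer: below the line — R102,000; poverty gap index (FGT₁) = 0.052174.
Reduction = 0.165217 − 0.052174 = 0.1130.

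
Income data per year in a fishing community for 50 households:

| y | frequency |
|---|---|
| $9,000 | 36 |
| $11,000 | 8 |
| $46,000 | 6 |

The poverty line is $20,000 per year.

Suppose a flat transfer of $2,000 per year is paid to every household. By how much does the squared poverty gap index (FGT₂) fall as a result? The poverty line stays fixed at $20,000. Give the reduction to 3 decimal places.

0.085

Before: below the line — 36×$9,000, 8×$11,000; squared poverty gap index (FGT₂) = 0.25020.
After the $2,000 transfer: below the line — 36×$11,000, 8×$13,000; squared poverty gap index (FGT₂) = 0.16540.
Reduction = 0.25020 − 0.16540 = 0.085.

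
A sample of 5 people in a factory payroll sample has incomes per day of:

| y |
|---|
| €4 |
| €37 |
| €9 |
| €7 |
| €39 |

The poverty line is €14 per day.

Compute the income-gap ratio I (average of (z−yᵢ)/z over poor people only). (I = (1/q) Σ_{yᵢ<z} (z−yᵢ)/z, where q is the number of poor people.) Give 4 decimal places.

Below the line: €4, €7, €9 (q = 3 of N = 5).
Relative gaps: 0.7143, 0.5000, 0.3571; sum = 1.571429.
I averages over the q = 3 poor units only: 1.571429 / 3 = 0.5238.

0.5238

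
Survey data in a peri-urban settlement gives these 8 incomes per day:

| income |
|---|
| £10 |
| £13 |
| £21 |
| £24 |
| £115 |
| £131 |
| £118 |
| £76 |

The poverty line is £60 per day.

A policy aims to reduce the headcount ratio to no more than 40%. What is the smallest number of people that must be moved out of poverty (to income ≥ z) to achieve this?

1

Currently q = 4 of N = 8 are below the line (H = 0.500).
A headcount ratio of at most 40% allows at most ⌊0.40 × 8⌋ = 3 poor people.
So at least 4 − 3 = 1 must be lifted.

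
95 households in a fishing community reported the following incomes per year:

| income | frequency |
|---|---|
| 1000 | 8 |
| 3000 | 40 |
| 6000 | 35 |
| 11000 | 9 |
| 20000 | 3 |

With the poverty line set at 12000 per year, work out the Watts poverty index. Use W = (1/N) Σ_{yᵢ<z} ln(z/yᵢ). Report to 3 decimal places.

1.057

Below z: 8×1000, 40×3000, 35×6000, 9×11000 (q = 92 of N = 95).
Log gaps: ln(12000/1000) = 2.4849 (×8); ln(12000/3000) = 1.3863 (×40); ln(12000/6000) = 0.6931 (×35); ln(12000/11000) = 0.0870 (×9).
W = 100.374281 / 95 = 1.057.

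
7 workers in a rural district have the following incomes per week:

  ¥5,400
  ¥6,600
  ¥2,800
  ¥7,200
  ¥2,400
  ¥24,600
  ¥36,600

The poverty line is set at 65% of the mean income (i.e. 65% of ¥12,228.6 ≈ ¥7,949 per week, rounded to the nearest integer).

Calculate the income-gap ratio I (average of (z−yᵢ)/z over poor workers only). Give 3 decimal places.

0.386

Incomes under z: ¥2,400, ¥2,800, ¥5,400, ¥6,600, ¥7,200 (q = 5 of N = 7).
Shortfall ratios (z−y)/z: 0.6981, 0.6478, 0.3207, 0.1697, 0.0942; sum = 1.930432.
The income-gap ratio divides by q (the poor only): 1.930432 / 5 = 0.386.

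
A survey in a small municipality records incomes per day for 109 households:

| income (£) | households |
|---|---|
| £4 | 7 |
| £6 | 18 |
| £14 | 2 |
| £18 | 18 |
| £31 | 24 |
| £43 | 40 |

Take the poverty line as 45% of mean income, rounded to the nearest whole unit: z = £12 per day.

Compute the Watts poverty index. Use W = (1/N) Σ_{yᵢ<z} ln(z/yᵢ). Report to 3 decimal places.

0.185

Incomes under z: 7×£4, 18×£6 (q = 25 of N = 109).
Log shortfalls: ln(12/4) = 1.0986 (×7); ln(12/6) = 0.6931 (×18).
W = 20.166935 / 109 = 0.185.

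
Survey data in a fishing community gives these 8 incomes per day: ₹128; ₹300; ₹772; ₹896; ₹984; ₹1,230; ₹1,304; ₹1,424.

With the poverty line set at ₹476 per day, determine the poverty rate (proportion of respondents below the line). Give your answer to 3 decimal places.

0.250

2 of the 8 respondents have income below ₹476.
H = 2/8 = 0.250.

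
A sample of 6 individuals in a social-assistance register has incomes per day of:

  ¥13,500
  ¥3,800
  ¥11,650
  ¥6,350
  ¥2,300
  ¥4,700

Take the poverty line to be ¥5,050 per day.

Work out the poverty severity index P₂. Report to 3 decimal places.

0.060

Incomes under z: ¥2,300, ¥3,800, ¥4,700 (q = 3 of N = 6).
Relative gaps: (5050−2300)/5050 = 0.5446; (5050−3800)/5050 = 0.2475; (5050−4700)/5050 = 0.0693.
Squared: 0.2965; 0.0613; 0.0048.
Sum = 0.362612; P₂ = 0.362612 / 6 = 0.060.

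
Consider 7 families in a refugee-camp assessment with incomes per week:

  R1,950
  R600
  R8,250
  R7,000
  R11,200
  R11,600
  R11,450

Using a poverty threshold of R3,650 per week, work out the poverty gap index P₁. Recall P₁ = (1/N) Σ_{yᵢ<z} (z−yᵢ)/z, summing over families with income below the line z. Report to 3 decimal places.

Incomes under z: R600, R1,950 (q = 2 of N = 7).
Shortfall ratios: (3650−600)/3650 = 0.8356; (3650−1950)/3650 = 0.4658.
Σ = 1.301370. Dividing by the full population N = 7 gives P₁ = 0.186.

0.186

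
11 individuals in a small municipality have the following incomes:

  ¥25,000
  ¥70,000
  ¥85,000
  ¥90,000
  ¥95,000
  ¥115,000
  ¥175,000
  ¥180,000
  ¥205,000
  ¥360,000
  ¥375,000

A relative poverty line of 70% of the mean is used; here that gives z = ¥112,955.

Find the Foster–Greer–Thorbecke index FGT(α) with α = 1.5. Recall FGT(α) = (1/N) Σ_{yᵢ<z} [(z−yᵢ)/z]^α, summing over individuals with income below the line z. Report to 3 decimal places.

0.109

Incomes under z: ¥25,000, ¥70,000, ¥85,000, ¥90,000, ¥95,000 (q = 5 of N = 11).
Gap ratios (z−y)/z: (112955−25000)/112955 = 0.7787; (112955−70000)/112955 = 0.3803; (112955−85000)/112955 = 0.2475; (112955−90000)/112955 = 0.2032; (112955−95000)/112955 = 0.1590.
Raised to α = 1.5: 0.68712; 0.23451; 0.12312; 0.09161; 0.06338.
Sum = 1.199740; FGT(1.5) = 1.199740 / 11 = 0.109.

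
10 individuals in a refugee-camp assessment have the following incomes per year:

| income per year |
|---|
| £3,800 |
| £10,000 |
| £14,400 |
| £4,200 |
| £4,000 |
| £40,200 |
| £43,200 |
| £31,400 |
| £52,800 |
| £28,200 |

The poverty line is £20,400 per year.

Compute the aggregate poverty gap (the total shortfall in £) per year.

£65,600

Incomes under z: £3,800, £4,000, £4,200, £10,000, £14,400 (q = 5 of N = 10).
Individual gaps: 20400−3800 = 16600; 20400−4000 = 16400; 20400−4200 = 16200; 20400−10000 = 10400; 20400−14400 = 6000.
Aggregate gap = £65,600.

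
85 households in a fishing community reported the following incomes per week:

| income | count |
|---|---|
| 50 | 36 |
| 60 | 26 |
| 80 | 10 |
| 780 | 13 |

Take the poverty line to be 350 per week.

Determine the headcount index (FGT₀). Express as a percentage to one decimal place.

84.7%

72 of the 85 households have income below 350.
H = 72/85 = 84.7%.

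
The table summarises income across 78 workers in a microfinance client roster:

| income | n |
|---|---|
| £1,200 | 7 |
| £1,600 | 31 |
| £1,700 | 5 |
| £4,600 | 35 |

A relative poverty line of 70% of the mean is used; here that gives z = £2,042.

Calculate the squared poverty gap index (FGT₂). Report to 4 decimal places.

Incomes under z: 7×£1,200, 31×£1,600, 5×£1,700 (q = 43 of N = 78).
Normalized shortfalls: (2042−1200)/2042 = 0.4123 (×7); (2042−1600)/2042 = 0.2165 (×31); (2042−1700)/2042 = 0.1675 (×5).
Squared: 0.1700 (×7); 0.0469 (×31); 0.0281 (×5).
Sum = 2.782856; P₂ = 2.782856 / 78 = 0.0357.

0.0357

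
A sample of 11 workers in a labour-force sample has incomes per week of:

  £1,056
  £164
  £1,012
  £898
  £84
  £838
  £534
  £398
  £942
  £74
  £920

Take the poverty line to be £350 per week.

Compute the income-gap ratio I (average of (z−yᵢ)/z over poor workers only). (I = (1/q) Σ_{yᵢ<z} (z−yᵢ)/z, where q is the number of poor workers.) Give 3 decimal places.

Poor units: £74, £84, £164 (q = 3 of N = 11).
Shortfall ratios (z−y)/z: 0.7886, 0.7600, 0.5314; sum = 2.080000.
The income-gap ratio divides by q (the poor only): 2.080000 / 3 = 0.693.

0.693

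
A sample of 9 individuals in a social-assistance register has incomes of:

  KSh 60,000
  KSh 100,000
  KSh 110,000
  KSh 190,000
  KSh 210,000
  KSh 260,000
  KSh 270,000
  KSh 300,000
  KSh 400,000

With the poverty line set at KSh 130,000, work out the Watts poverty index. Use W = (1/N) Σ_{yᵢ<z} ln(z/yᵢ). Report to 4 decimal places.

0.1336

Below z: KSh 60,000, KSh 100,000, KSh 110,000 (q = 3 of N = 9).
Log shortfalls: ln(130000/60000) = 0.7732; ln(130000/100000) = 0.2624; ln(130000/110000) = 0.1671.
W = 1.202608 / 9 = 0.1336.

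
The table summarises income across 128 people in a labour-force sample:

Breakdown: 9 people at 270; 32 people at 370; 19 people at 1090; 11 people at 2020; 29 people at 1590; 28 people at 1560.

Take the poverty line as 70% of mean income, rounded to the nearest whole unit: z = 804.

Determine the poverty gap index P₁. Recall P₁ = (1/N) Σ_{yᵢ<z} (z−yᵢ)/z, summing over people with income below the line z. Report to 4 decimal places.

0.1817

Incomes under z: 9×270, 32×370 (q = 41 of N = 128).
Gap ratios (z−y)/z: (804−270)/804 = 0.6642 (×9); (804−370)/804 = 0.5398 (×32).
Sum of shortfalls = 23.251244; P₁ averages over all N: 23.251244 / 128 = 0.1817.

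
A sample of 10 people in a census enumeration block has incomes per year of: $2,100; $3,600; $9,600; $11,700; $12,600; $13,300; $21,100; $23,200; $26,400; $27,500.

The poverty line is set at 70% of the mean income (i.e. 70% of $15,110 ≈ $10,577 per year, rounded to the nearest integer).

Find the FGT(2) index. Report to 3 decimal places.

Poor units: $2,100, $3,600, $9,600 (q = 3 of N = 10).
Normalized shortfalls: (10577−2100)/10577 = 0.8015; (10577−3600)/10577 = 0.6596; (10577−9600)/10577 = 0.0924.
Squared: 0.6423; 0.4351; 0.0085.
Sum = 1.085987; P₂ = 1.085987 / 10 = 0.109.

0.109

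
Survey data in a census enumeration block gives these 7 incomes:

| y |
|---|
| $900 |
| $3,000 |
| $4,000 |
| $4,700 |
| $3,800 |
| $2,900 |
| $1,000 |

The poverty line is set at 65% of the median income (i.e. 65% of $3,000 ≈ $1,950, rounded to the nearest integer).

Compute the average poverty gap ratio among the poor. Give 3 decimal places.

0.513

Below z: $900, $1,000 (q = 2 of N = 7).
Relative gaps: 0.5385, 0.4872; sum = 1.025641.
The income-gap ratio divides by q (the poor only): 1.025641 / 2 = 0.513.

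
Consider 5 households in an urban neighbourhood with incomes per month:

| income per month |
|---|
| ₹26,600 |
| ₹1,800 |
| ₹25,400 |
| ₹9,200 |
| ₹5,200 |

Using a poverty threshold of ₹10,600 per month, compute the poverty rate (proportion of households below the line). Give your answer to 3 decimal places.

3 of the 5 households have income below ₹10,600.
H = 3/5 = 0.600.

0.600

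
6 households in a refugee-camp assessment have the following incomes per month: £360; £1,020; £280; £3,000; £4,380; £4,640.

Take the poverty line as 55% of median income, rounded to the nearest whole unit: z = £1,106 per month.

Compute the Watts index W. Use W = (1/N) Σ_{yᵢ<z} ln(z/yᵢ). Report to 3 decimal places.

Incomes under z: £280, £360, £1,020 (q = 3 of N = 6).
Log gaps: ln(1106/280) = 1.3737; ln(1106/360) = 1.1224; ln(1106/1020) = 0.0809.
W = 2.577064 / 6 = 0.430.

0.430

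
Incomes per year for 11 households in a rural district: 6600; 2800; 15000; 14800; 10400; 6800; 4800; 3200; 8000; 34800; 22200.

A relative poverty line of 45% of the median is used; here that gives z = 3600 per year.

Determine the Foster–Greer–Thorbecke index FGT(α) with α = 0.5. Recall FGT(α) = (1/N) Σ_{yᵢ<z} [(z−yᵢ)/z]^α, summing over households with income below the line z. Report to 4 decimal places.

0.0732

Poor units: 2800, 3200 (q = 2 of N = 11).
Normalized shortfalls: (3600−2800)/3600 = 0.2222; (3600−3200)/3600 = 0.1111.
Raised to α = 0.5: 0.47140; 0.33333.
Sum = 0.804738; FGT(0.5) = 0.804738 / 11 = 0.0732.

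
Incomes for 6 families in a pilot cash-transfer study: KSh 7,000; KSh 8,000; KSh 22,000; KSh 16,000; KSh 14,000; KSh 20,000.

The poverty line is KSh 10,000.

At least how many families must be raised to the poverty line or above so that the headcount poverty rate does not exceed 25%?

1

Currently q = 2 of N = 6 are below the line (H = 0.333).
A headcount ratio of at most 25% allows at most ⌊0.25 × 6⌋ = 1 poor families.
So at least 2 − 1 = 1 must be lifted.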